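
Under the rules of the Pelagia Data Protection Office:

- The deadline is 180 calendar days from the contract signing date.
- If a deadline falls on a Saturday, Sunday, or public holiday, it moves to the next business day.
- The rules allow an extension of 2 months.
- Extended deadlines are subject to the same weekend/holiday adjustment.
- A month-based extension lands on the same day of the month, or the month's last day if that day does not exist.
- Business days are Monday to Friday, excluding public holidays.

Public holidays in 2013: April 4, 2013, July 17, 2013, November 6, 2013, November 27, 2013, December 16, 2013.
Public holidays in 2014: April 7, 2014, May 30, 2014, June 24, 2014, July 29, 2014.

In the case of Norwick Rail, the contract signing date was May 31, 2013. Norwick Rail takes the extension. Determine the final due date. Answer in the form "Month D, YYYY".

January 28, 2014

Adding 180 calendar days to May 31, 2013 gives November 27, 2013.
November 27, 2013 falls on a listed holiday. Rolling to the next business day gives November 28, 2013, a Thursday.
Add 2 months to November 28, 2013: January 28, 2014.
January 28, 2014 (Tuesday) is already a business day.
The final due date is January 28, 2014.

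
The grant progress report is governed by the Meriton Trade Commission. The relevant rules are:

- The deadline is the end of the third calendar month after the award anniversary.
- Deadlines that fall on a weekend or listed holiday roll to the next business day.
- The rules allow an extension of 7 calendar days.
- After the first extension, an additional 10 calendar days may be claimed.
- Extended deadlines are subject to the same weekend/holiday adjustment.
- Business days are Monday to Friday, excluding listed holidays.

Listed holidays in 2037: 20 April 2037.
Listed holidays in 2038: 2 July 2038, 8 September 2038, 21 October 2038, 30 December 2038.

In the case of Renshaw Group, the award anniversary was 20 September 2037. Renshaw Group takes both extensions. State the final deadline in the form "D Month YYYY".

18 January 2038

3 months after 20 September 2037 is December 2037; that month ends on 31 December 2037.
Since 31 December 2037 is a Thursday and not a holiday, the date is unchanged.
Applying the 7-calendar-day extension: 31 December 2037 + 7 days = 7 January 2038.
7 January 2038 falls on a Thursday, which is a business day, so no adjustment is needed.
The 10-calendar-day extension moves the deadline from 7 January 2038 to 17 January 2038.
17 January 2038 is a Sunday; the next business day is 18 January 2038 (Monday).
Final deadline: 18 January 2038.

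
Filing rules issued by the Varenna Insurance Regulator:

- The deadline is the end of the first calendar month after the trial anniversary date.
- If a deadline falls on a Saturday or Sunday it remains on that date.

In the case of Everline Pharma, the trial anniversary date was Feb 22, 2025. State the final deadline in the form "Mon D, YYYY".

1 month after Feb 22, 2025 is March 2025; that month ends on Mar 31, 2025.
Mar 31, 2025 is a Monday; no weekend or holiday adjustment applies.
Final deadline: Mar 31, 2025.

Mar 31, 2025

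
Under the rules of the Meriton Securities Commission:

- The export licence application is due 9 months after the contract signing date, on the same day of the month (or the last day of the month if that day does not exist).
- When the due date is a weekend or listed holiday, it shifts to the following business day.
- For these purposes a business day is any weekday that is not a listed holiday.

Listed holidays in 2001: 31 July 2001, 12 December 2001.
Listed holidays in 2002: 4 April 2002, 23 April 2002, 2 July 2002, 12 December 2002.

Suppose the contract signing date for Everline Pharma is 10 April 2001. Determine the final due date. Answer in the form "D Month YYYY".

Moving 9 months forward from 10 April 2001 on the corresponding day gives 10 January 2002.
Since 10 January 2002 is a Thursday and not a holiday, the date is unchanged.
Deadline: 10 January 2002.

10 January 2002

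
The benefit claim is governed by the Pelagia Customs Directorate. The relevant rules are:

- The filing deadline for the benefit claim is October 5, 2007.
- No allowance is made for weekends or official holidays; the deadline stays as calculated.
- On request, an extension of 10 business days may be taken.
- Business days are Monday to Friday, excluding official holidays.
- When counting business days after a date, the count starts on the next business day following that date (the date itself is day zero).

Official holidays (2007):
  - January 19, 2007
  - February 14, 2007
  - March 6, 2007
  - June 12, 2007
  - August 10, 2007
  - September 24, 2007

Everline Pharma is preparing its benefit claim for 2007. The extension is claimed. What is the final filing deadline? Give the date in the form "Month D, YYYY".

October 19, 2007

The statutory due date is October 5, 2007.
No adjustment is made for weekends or holidays, so October 5, 2007 stands.
The 10-business-day extension runs from October 5, 2007 to October 19, 2007.
No adjustment is made for weekends or holidays, so October 19, 2007 stands.
So the filing is due October 19, 2007.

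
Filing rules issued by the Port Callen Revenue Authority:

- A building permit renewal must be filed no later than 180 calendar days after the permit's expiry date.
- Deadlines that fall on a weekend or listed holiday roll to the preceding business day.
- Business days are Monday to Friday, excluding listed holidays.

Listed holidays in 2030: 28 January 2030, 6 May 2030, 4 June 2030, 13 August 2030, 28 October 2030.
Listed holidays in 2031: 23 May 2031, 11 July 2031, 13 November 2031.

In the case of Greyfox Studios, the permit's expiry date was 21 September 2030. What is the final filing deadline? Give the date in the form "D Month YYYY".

20 March 2031

From 21 September 2030, 180 calendar days later is 20 March 2031.
Since 20 March 2031 is a Thursday and not a holiday, the date is unchanged.
The final due date is 20 March 2031.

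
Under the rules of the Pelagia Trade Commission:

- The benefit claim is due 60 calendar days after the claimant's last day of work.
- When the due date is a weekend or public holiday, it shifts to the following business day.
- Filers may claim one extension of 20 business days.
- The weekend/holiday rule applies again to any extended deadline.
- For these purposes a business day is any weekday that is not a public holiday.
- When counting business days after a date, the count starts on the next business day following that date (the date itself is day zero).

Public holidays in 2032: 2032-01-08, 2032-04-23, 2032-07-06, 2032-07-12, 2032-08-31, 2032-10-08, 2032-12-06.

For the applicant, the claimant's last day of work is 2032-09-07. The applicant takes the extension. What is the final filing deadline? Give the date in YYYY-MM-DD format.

Trigger date 2032-09-07 + 60 calendar days = 2032-11-06.
2032-11-06 falls on a Saturday. Rolling to the next business day gives 2032-11-08, a Monday.
Counting 20 further business days from 2032-11-08 reaches 2032-12-07.
Since 2032-12-07 is a Tuesday and not a holiday, the date is unchanged.
So the filing is due 2032-12-07.

2032-12-07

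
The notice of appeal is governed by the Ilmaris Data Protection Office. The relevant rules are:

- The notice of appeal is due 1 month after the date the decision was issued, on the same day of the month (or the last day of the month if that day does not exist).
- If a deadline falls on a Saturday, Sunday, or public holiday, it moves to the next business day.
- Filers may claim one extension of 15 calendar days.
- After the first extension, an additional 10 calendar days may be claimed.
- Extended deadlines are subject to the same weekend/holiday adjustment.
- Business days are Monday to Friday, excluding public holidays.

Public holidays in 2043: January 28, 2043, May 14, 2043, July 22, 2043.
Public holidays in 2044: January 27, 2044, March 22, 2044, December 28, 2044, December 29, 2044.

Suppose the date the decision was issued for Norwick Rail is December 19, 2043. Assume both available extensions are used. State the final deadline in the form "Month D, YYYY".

Moving 1 month forward from December 19, 2043 on the corresponding day gives January 19, 2044.
January 19, 2044 is a Tuesday and not a listed holiday, so it stands.
Add the 15 calendar-day extension to January 19, 2044: February 3, 2044.
February 3, 2044 is a Wednesday and not a listed holiday, so it stands.
With the 10-day extension, February 3, 2044 becomes February 13, 2044.
Because February 13, 2044 is a Saturday, the deadline becomes February 15, 2044 (Monday).
So the filing is due February 15, 2044.

February 15, 2044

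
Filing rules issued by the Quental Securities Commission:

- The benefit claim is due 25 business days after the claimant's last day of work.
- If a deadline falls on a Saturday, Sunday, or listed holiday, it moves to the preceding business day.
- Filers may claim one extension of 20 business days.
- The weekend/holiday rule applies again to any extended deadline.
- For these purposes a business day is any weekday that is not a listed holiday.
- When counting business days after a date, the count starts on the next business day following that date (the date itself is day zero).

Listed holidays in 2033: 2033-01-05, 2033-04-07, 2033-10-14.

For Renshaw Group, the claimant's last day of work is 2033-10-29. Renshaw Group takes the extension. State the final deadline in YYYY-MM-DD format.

Counting 25 business days after 2033-10-29 (skipping weekends and listed holidays) reaches 2033-12-02.
2033-12-02 (Friday) is already a business day.
Counting 20 further business days from 2033-12-02 reaches 2033-12-30.
2033-12-30 (Friday) is already a business day.
So the filing is due 2033-12-30.

2033-12-30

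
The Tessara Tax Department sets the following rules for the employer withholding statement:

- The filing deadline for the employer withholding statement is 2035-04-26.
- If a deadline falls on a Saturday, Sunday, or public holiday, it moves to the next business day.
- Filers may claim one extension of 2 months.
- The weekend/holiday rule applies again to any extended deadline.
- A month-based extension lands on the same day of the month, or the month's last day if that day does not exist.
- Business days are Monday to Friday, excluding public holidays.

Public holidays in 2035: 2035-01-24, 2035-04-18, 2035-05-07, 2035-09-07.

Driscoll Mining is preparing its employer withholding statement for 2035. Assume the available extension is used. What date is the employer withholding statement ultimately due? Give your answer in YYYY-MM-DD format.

The statutory due date is 2035-04-26.
Since 2035-04-26 is a Thursday and not a holiday, the date is unchanged.
Applying the 2 months extension: 2 months after 2035-04-26 is 2035-06-26.
2035-06-26 (Tuesday) is already a business day.
So the filing is due 2035-06-26.

2035-06-26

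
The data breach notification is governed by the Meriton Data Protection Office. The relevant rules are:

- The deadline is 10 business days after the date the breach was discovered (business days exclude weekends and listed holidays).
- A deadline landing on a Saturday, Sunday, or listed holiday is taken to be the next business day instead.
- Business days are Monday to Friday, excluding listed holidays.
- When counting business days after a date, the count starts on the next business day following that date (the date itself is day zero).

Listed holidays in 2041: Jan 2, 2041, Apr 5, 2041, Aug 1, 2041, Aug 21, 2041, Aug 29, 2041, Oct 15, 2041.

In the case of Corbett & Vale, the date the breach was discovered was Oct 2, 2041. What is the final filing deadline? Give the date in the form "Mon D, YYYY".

10 business days after Oct 2, 2041, excluding weekends and holidays, is Oct 17, 2041.
Oct 17, 2041 falls on a Thursday, which is a business day, so no adjustment is needed.
The final due date is Oct 17, 2041.

Oct 17, 2041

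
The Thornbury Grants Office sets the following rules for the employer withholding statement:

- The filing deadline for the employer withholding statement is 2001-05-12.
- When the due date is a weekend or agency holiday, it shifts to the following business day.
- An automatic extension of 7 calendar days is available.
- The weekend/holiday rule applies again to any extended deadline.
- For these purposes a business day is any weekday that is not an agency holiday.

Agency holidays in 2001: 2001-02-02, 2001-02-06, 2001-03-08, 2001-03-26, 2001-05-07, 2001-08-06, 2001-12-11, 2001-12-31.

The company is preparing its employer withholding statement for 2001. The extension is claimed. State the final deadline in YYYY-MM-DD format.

The statutory due date is 2001-05-12.
2001-05-12 is a Saturday; the next business day is 2001-05-14 (Monday).
The 7-calendar-day extension moves the deadline from 2001-05-14 to 2001-05-21.
2001-05-21 is a Monday and not a listed holiday, so it stands.
So the filing is due 2001-05-21.

2001-05-21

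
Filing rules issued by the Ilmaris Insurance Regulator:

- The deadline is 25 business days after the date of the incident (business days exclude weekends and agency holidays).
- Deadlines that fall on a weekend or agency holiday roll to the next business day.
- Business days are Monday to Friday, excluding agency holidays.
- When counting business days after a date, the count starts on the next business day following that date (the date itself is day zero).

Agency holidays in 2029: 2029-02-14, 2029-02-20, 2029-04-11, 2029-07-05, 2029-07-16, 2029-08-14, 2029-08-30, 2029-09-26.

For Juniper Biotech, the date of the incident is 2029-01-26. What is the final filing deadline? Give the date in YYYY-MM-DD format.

2029-03-06

Counting 25 business days after 2029-01-26 (skipping weekends and listed holidays) reaches 2029-03-06.
2029-03-06 (Tuesday) is already a business day.
The final due date is 2029-03-06.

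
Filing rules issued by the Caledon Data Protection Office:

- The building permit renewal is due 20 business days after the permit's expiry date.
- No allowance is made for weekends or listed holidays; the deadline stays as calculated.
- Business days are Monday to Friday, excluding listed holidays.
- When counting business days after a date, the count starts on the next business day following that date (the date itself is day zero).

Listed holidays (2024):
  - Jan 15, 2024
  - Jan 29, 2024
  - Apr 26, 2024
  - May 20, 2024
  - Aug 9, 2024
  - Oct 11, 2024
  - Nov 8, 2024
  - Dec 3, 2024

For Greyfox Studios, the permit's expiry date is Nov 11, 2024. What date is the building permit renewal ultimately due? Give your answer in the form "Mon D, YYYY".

Dec 10, 2024

20 business days after Nov 11, 2024, excluding weekends and holidays, is Dec 10, 2024.
No adjustment is made for weekends or holidays, so Dec 10, 2024 stands.
The final due date is Dec 10, 2024.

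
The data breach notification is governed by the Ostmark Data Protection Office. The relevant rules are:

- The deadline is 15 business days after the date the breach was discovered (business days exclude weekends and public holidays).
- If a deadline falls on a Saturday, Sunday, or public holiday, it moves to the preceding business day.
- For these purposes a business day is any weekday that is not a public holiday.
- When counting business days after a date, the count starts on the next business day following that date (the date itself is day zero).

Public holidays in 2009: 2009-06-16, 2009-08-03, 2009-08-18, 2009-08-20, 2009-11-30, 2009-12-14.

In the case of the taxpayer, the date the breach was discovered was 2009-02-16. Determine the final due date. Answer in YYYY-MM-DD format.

2009-03-09

Counting 15 business days after 2009-02-16 (skipping weekends and listed holidays) reaches 2009-03-09.
2009-03-09 (Monday) is already a business day.
So the filing is due 2009-03-09.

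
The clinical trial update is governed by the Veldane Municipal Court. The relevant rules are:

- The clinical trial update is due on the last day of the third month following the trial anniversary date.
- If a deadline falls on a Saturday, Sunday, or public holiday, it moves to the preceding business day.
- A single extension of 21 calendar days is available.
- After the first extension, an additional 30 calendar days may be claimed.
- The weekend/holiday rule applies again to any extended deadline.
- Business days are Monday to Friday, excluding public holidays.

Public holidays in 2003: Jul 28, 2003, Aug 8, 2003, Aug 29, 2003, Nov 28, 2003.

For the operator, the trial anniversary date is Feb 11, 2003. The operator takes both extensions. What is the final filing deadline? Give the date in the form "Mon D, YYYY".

The third month after Feb 11, 2003 is May 2003, whose last day is May 31, 2003.
May 31, 2003 falls on a Saturday. Rolling to the preceding business day gives May 30, 2003, a Friday.
With the 21-day extension, May 30, 2003 becomes Jun 20, 2003.
Jun 20, 2003 (Friday) is already a business day.
With the 30-day extension, Jun 20, 2003 becomes Jul 20, 2003.
Jul 20, 2003 is a Sunday; the preceding business day is Jul 18, 2003 (Friday).
Deadline: Jul 18, 2003.

Jul 18, 2003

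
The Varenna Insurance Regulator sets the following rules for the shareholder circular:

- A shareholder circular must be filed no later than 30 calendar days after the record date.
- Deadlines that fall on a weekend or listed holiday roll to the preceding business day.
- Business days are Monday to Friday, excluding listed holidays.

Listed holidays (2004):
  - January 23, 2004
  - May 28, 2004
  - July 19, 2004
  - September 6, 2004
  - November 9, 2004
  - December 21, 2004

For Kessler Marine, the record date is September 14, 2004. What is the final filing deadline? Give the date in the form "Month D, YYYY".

October 14, 2004

30 calendar days after September 14, 2004 is October 14, 2004.
Since October 14, 2004 is a Thursday and not a holiday, the date is unchanged.
The final due date is October 14, 2004.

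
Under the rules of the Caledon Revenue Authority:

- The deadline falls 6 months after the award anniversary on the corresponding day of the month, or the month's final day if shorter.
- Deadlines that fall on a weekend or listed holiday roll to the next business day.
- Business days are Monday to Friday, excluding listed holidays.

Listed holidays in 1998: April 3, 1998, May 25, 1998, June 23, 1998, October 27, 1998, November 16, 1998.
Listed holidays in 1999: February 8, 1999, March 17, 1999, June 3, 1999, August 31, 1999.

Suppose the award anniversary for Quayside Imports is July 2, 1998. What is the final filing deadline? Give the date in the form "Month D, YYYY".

6 months from July 2, 1998 is January 2, 1999.
January 2, 1999 falls on a Saturday. Rolling to the next business day gives January 4, 1999, a Monday.
Deadline: January 4, 1999.

January 4, 1999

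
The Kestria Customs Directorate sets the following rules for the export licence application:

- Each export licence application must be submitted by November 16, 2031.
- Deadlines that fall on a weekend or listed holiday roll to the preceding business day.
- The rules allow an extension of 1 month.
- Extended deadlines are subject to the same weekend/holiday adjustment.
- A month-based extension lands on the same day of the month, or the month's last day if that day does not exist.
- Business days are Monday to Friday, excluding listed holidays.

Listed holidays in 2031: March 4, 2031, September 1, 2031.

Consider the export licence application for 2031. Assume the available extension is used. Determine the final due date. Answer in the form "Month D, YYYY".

The stated deadline is November 16, 2031.
November 16, 2031 falls on a Sunday. Rolling to the preceding business day gives November 14, 2031, a Friday.
The 1 month extension carries November 14, 2031 to December 14, 2031.
December 14, 2031 is a Sunday; the preceding business day is December 12, 2031 (Friday).
So the filing is due December 12, 2031.

December 12, 2031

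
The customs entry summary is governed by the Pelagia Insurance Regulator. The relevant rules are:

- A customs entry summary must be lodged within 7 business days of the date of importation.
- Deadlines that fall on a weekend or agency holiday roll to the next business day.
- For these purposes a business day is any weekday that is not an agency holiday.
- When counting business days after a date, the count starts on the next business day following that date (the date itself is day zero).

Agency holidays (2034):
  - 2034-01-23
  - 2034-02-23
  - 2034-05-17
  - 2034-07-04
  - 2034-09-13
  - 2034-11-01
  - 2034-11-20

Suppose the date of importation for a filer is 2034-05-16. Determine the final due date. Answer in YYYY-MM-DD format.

2034-05-26

Starting the day after 2034-05-16 and counting 7 business days lands on 2034-05-26.
2034-05-26 (Friday) is already a business day.
The final due date is 2034-05-26.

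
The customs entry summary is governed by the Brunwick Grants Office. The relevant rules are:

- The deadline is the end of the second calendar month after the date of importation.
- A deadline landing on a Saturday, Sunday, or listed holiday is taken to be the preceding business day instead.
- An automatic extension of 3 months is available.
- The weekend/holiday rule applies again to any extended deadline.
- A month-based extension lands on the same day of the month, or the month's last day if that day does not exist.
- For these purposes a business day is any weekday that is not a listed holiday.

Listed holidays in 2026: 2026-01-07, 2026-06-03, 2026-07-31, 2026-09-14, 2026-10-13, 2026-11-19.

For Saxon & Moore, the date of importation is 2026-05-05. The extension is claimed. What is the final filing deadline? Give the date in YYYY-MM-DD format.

2 months after 2026-05-05 is July 2026; that month ends on 2026-07-31.
2026-07-31 is a listed holiday; the preceding business day is 2026-07-30 (Thursday).
The 3 months extension carries 2026-07-30 to 2026-10-30.
2026-10-30 is a Friday and not a listed holiday, so it stands.
Final deadline: 2026-10-30.

2026-10-30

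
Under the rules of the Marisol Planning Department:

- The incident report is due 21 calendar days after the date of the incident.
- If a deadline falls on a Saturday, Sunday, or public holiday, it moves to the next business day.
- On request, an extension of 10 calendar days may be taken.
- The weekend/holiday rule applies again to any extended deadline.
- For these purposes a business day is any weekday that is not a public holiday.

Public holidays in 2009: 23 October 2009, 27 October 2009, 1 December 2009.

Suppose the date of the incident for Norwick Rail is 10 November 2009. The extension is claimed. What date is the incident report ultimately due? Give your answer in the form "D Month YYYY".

14 December 2009

From 10 November 2009, 21 calendar days later is 1 December 2009.
Because 1 December 2009 is a listed holiday, the deadline becomes 2 December 2009 (Wednesday).
Add the 10 calendar-day extension to 2 December 2009: 12 December 2009.
12 December 2009 is a Saturday; the next business day is 14 December 2009 (Monday).
Deadline: 14 December 2009.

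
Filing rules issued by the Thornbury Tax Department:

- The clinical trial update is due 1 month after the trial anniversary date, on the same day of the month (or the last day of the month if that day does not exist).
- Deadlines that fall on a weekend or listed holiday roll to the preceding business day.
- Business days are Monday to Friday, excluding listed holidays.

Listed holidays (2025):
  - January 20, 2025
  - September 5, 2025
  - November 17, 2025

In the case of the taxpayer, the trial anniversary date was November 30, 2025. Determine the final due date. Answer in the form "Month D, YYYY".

1 month from November 30, 2025 is December 30, 2025.
December 30, 2025 falls on a Tuesday, which is a business day, so no adjustment is needed.
Final deadline: December 30, 2025.

December 30, 2025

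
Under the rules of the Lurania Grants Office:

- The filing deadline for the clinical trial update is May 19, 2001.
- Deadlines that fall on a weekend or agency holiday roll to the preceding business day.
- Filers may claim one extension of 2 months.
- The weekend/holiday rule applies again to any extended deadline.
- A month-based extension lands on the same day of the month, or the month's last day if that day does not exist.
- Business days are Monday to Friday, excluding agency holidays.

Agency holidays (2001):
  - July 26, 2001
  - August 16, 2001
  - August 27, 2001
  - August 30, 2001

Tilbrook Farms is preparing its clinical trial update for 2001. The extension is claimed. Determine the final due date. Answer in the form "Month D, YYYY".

July 18, 2001

Start from the fixed due date, May 19, 2001.
May 19, 2001 falls on a Saturday. Rolling to the preceding business day gives May 18, 2001, a Friday.
Applying the 2 months extension: 2 months after May 18, 2001 is July 18, 2001.
Since July 18, 2001 is a Wednesday and not a holiday, the date is unchanged.
Deadline: July 18, 2001.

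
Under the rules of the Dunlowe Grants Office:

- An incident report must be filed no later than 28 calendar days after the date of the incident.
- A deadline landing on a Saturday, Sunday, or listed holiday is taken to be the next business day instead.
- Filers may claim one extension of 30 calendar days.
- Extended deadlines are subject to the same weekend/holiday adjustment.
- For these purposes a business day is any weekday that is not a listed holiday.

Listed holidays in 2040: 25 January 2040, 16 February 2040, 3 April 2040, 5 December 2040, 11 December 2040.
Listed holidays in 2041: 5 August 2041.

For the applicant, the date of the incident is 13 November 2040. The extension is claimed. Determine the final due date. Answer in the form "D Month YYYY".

28 calendar days after 13 November 2040 is 11 December 2040.
11 December 2040 is a listed holiday; the next business day is 12 December 2040 (Wednesday).
Applying the 30-calendar-day extension: 12 December 2040 + 30 days = 11 January 2041.
11 January 2041 is a Friday and not a listed holiday, so it stands.
The final due date is 11 January 2041.

11 January 2041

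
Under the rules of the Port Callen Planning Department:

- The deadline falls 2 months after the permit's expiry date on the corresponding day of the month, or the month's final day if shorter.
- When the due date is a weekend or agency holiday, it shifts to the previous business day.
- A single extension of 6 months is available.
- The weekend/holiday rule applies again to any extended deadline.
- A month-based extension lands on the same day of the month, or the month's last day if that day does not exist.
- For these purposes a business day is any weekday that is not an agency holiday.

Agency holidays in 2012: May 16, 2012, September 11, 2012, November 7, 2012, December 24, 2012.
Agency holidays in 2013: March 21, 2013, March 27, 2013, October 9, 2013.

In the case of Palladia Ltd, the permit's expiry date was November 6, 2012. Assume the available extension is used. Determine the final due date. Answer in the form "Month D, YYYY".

2 months from November 6, 2012 is January 6, 2013.
January 6, 2013 is a Sunday; the preceding business day is January 4, 2013 (Friday).
Add 6 months to January 4, 2013: July 4, 2013.
July 4, 2013 falls on a Thursday, which is a business day, so no adjustment is needed.
So the filing is due July 4, 2013.

July 4, 2013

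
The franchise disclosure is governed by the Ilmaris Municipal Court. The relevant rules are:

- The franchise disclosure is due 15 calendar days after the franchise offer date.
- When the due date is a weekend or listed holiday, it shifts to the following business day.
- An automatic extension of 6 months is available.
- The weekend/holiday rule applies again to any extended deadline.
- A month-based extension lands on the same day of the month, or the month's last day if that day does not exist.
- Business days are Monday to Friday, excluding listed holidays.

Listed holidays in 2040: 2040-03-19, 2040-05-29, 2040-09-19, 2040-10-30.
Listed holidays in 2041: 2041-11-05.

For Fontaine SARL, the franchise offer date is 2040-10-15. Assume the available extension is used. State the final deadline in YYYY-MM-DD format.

2041-04-30

From 2040-10-15, 15 calendar days later is 2040-10-30.
Because 2040-10-30 is a listed holiday, the deadline becomes 2040-10-31 (Wednesday).
Add 6 months to 2040-10-31: 2041-04-30 (day 31 does not exist in April, so the month's last day is used).
2041-04-30 falls on a Tuesday, which is a business day, so no adjustment is needed.
Deadline: 2041-04-30.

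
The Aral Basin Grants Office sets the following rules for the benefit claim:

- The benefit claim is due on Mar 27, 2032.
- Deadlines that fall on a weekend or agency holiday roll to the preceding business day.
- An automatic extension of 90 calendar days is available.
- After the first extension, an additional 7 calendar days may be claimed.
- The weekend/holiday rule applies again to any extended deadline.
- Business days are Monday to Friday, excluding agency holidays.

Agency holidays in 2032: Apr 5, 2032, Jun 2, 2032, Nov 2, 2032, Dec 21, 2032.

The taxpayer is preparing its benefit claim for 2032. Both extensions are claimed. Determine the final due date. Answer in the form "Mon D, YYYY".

Jul 1, 2032

The stated deadline is Mar 27, 2032.
Mar 27, 2032 falls on a Saturday. Rolling to the preceding business day gives Mar 26, 2032, a Friday.
The 90-calendar-day extension moves the deadline from Mar 26, 2032 to Jun 24, 2032.
Jun 24, 2032 (Thursday) is already a business day.
With the 7-day extension, Jun 24, 2032 becomes Jul 1, 2032.
Jul 1, 2032 (Thursday) is already a business day.
So the filing is due Jul 1, 2032.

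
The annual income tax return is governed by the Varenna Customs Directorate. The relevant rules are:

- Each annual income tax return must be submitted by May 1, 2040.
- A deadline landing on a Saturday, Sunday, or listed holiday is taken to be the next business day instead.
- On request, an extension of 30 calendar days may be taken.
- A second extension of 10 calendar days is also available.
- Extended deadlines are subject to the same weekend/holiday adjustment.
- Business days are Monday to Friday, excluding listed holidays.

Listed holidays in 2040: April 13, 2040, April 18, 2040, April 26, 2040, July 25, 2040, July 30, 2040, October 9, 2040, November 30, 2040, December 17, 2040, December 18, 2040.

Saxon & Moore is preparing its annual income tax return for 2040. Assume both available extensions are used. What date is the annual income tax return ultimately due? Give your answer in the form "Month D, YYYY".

The statutory due date is May 1, 2040.
May 1, 2040 is a Tuesday and not a listed holiday, so it stands.
Applying the 30-calendar-day extension: May 1, 2040 + 30 days = May 31, 2040.
May 31, 2040 (Thursday) is already a business day.
With the 10-day extension, May 31, 2040 becomes June 10, 2040.
June 10, 2040 is a Sunday; the next business day is June 11, 2040 (Monday).
Final deadline: June 11, 2040.

June 11, 2040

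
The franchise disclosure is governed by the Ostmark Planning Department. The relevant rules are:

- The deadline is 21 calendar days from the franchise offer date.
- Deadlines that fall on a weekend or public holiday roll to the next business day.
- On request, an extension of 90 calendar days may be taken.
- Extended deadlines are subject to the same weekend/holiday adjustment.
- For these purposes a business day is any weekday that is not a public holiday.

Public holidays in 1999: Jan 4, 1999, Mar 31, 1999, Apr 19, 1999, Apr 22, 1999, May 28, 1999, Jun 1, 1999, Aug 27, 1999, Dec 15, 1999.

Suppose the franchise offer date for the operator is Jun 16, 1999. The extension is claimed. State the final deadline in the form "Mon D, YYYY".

From Jun 16, 1999, 21 calendar days later is Jul 7, 1999.
Jul 7, 1999 (Wednesday) is already a business day.
Add the 90 calendar-day extension to Jul 7, 1999: Oct 5, 1999.
Oct 5, 1999 is a Tuesday and not a listed holiday, so it stands.
Deadline: Oct 5, 1999.

Oct 5, 1999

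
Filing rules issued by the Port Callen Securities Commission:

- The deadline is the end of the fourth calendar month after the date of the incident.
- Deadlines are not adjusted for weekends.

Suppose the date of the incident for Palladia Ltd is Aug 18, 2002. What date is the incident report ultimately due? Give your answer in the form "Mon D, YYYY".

Dec 31, 2002

4 months after Aug 18, 2002 is December 2002; that month ends on Dec 31, 2002.
No adjustment is made for weekends or holidays, so Dec 31, 2002 stands.
The final due date is Dec 31, 2002.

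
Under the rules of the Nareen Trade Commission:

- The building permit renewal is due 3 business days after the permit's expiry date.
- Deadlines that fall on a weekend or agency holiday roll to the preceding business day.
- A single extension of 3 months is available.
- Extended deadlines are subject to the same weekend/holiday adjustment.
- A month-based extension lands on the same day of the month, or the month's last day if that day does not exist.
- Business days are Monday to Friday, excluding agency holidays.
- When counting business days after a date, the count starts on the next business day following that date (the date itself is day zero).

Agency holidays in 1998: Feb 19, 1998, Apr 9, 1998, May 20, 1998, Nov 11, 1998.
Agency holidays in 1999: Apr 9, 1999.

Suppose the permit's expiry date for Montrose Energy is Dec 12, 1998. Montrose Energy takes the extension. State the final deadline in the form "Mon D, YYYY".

3 business days after Dec 12, 1998, excluding weekends and holidays, is Dec 16, 1998.
Dec 16, 1998 is a Wednesday and not a listed holiday, so it stands.
The 3 months extension carries Dec 16, 1998 to Mar 16, 1999.
Mar 16, 1999 falls on a Tuesday, which is a business day, so no adjustment is needed.
So the filing is due Mar 16, 1999.

Mar 16, 1999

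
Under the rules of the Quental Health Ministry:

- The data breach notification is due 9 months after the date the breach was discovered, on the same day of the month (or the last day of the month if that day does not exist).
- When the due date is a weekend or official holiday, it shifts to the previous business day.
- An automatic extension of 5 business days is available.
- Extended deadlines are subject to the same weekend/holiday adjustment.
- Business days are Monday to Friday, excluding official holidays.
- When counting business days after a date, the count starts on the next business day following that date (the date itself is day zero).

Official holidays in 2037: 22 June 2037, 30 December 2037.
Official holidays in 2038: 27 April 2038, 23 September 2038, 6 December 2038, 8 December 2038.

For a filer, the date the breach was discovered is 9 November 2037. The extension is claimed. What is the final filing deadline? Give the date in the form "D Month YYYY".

16 August 2038

9 months from 9 November 2037 is 9 August 2038.
9 August 2038 is a Monday and not a listed holiday, so it stands.
Counting 5 further business days from 9 August 2038 reaches 16 August 2038.
16 August 2038 is a Monday and not a listed holiday, so it stands.
So the filing is due 16 August 2038.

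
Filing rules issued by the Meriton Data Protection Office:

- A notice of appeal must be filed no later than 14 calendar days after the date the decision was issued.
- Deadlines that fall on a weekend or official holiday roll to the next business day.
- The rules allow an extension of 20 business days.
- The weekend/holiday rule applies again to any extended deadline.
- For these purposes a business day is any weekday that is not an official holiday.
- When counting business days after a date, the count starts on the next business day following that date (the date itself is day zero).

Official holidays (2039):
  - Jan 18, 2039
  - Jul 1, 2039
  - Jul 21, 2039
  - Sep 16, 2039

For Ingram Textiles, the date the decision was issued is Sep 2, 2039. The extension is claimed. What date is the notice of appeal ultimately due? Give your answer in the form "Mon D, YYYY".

Oct 17, 2039

From Sep 2, 2039, 14 calendar days later is Sep 16, 2039.
Sep 16, 2039 falls on a listed holiday. Rolling to the next business day gives Sep 19, 2039, a Monday.
Counting 20 further business days from Sep 19, 2039 reaches Oct 17, 2039.
Oct 17, 2039 falls on a Monday, which is a business day, so no adjustment is needed.
So the filing is due Oct 17, 2039.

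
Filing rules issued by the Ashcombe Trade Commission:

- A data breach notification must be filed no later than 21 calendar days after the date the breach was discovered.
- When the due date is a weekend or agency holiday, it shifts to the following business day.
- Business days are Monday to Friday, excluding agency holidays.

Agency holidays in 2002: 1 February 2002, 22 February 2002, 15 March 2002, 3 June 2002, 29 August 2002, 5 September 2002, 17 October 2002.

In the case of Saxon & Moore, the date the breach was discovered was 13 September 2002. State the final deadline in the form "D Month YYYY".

4 October 2002

Adding 21 calendar days to 13 September 2002 gives 4 October 2002.
4 October 2002 falls on a Friday, which is a business day, so no adjustment is needed.
Deadline: 4 October 2002.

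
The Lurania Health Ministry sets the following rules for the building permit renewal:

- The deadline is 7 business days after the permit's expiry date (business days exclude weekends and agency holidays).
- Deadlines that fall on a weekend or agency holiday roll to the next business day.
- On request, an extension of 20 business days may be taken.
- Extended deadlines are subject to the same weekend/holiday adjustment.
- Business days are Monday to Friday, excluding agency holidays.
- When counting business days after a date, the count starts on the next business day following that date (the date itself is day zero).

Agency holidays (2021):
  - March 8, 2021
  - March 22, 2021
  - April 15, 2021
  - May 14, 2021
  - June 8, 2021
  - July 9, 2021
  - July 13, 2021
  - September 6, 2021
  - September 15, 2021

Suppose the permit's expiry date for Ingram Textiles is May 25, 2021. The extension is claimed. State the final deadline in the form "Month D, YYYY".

7 business days after May 25, 2021, excluding weekends and holidays, is June 3, 2021.
June 3, 2021 falls on a Thursday, which is a business day, so no adjustment is needed.
Counting 20 further business days from June 3, 2021 reaches July 2, 2021.
July 2, 2021 falls on a Friday, which is a business day, so no adjustment is needed.
Final deadline: July 2, 2021.

July 2, 2021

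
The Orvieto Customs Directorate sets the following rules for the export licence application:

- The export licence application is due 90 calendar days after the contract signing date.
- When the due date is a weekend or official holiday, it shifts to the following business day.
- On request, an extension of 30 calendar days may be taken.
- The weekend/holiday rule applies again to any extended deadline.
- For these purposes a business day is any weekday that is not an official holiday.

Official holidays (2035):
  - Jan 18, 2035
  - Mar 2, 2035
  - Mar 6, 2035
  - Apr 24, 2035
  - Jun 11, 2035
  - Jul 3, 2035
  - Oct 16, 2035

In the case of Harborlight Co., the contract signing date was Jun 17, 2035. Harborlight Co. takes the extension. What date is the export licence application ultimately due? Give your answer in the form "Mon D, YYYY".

Adding 90 calendar days to Jun 17, 2035 gives Sep 15, 2035.
Sep 15, 2035 falls on a Saturday. Rolling to the next business day gives Sep 17, 2035, a Monday.
Add the 30 calendar-day extension to Sep 17, 2035: Oct 17, 2035.
Oct 17, 2035 (Wednesday) is already a business day.
Deadline: Oct 17, 2035.

Oct 17, 2035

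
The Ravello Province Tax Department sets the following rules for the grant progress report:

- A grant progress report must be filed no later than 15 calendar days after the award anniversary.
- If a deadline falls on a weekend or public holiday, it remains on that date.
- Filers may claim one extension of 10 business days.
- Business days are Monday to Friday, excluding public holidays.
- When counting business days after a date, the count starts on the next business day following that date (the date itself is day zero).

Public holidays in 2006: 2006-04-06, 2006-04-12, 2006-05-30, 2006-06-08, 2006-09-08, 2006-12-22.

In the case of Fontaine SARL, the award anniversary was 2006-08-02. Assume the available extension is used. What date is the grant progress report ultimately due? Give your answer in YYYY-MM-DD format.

From 2006-08-02, 15 calendar days later is 2006-08-17.
No adjustment is made for weekends or holidays, so 2006-08-17 stands.
Counting 10 further business days from 2006-08-17 reaches 2006-08-31.
2006-08-31 falls on a Thursday. The rules make no weekend/holiday allowance, so it remains 2006-08-31.
Deadline: 2006-08-31.

2006-08-31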